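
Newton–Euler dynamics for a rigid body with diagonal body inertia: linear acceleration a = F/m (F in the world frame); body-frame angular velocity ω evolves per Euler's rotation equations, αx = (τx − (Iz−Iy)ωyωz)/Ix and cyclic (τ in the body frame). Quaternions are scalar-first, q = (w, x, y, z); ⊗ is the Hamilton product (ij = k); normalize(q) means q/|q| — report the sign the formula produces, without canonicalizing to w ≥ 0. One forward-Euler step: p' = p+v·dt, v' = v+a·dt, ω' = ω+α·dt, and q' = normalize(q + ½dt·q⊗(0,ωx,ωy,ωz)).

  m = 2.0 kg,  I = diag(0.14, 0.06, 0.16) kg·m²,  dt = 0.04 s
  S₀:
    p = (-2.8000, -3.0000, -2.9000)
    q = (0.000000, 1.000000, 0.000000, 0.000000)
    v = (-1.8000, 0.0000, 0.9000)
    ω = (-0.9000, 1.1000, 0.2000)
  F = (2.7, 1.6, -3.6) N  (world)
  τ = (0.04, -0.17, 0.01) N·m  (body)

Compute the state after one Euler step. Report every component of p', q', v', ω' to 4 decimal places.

angular accel α = (0.1286, -2.8933, -0.4325)
new body rate ω' = (-0.8949, 0.9843, 0.1827)
2q̇ = q⊗(0,ω) = (0.9000000, 0.0000000, -0.2000000, 1.1000000)
updated quaternion q' = (0.0180, 0.9996, -0.0040, 0.0220)
a = (1.3500, 0.8000, -1.8000)
new position p' = (-2.8720, -3.0000, -2.8640)
v' = v + a·dt = (-1.7460, 0.0320, 0.8280)

p' = (-2.8720, -3.0000, -2.8640)
q' = (0.0180, 0.9996, -0.0040, 0.0220)
v' = (-1.7460, 0.0320, 0.8280)
ω' = (-0.8949, 0.9843, 0.1827)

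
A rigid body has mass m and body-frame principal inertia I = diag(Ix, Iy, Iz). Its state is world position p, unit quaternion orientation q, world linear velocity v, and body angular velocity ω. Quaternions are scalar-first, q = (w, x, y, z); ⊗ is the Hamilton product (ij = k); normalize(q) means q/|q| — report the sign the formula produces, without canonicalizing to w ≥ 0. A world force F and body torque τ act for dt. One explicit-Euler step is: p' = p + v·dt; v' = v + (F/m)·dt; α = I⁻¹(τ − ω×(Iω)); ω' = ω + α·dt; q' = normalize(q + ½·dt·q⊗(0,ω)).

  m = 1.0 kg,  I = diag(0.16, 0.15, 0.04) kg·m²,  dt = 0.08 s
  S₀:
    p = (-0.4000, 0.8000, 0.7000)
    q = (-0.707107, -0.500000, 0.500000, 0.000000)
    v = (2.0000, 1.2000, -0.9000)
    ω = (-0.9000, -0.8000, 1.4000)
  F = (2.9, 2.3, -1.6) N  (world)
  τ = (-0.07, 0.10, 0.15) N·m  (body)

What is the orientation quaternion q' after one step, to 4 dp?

2q̇ = q⊗(0,ω) = (-0.0500000, 1.3363963, 1.2656856, -0.1399498)
q + ½dt·q⊗(0,ω), renormalized = (-0.7072, -0.4453, 0.5491, -0.0056)

q' = (-0.7072, -0.4453, 0.5491, -0.0056)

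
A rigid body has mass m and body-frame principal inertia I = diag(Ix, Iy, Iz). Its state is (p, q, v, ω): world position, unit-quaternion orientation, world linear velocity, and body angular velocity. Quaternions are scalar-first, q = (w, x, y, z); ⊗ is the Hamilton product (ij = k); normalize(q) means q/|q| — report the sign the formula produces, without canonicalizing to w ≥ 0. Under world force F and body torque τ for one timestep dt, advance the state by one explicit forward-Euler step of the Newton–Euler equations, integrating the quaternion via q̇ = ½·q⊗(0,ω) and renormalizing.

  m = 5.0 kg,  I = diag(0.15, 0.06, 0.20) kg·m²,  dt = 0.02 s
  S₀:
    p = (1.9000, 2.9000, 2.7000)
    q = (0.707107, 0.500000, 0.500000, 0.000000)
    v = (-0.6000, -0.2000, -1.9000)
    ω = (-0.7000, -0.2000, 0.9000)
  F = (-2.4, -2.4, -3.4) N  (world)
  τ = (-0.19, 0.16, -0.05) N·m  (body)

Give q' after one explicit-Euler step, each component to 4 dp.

q⊗(0,ω) = (0.4500000, -0.0449749, -0.5914214, 0.8863963)
q' = normalize(q + ½dt·q⊗(0,ω)) = (0.7116, 0.4995, 0.4941, 0.0089)

q' = (0.7116, 0.4995, 0.4941, 0.0089)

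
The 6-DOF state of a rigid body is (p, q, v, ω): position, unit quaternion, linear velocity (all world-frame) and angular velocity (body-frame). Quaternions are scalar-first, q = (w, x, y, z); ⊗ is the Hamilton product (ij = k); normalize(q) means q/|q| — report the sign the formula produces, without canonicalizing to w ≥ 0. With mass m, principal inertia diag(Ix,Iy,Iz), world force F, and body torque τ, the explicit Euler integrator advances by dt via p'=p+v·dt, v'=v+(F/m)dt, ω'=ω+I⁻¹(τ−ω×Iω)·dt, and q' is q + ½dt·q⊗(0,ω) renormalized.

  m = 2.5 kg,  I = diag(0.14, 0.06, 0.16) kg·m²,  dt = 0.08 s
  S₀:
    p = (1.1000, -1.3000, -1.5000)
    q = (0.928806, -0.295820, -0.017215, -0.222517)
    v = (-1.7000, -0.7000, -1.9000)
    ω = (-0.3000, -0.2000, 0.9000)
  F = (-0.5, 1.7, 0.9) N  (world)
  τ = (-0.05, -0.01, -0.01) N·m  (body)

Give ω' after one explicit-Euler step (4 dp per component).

ω×(Iω) gyroscopic = (-0.0180, 0.0054, -0.0048)
α = I⁻¹(τ − ω×Iω) = (-0.2286, -0.2567, -0.0325)
new body rate ω' = (-0.3183, -0.2205, 0.8974)

ω' = (-0.3183, -0.2205, 0.8974)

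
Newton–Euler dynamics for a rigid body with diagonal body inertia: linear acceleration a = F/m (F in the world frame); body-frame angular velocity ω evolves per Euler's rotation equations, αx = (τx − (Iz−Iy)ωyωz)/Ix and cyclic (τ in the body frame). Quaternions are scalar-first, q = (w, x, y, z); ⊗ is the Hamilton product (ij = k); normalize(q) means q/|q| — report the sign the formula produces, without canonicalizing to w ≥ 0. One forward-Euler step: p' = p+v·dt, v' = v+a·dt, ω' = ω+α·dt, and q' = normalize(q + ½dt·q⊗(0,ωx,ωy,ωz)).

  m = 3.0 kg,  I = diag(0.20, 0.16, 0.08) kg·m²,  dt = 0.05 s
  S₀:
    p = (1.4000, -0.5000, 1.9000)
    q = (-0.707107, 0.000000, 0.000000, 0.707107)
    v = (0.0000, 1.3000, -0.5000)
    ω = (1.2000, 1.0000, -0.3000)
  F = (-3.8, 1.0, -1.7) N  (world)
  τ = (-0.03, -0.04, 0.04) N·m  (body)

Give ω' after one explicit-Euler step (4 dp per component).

α = I⁻¹(τ − ω×Iω) = (-0.2700, 0.0200, 1.1000)
ω' = ω + α·dt = (1.1865, 1.0010, -0.2450)

ω' = (1.1865, 1.0010, -0.2450)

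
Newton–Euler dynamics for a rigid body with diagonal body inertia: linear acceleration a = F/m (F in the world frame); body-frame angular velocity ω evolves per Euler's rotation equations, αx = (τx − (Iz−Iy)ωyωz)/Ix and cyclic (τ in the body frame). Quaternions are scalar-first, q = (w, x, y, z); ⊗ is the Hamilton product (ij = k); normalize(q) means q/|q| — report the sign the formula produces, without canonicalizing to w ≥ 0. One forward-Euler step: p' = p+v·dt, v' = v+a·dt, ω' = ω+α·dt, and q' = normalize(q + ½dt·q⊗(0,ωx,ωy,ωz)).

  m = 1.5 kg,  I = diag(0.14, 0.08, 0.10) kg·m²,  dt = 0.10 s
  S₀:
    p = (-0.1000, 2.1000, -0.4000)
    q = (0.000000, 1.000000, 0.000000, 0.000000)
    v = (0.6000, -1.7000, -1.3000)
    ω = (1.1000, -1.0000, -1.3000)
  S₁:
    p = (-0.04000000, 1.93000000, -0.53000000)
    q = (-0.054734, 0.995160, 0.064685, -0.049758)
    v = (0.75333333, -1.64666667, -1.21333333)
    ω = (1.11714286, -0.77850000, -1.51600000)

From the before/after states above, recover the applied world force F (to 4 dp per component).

Δv = v₁−v₀ = (0.15333333, 0.05333333, 0.08666667)
applied force F = (2.3000, 0.8000, 1.3000)

F = (2.3000, 0.8000, 1.3000)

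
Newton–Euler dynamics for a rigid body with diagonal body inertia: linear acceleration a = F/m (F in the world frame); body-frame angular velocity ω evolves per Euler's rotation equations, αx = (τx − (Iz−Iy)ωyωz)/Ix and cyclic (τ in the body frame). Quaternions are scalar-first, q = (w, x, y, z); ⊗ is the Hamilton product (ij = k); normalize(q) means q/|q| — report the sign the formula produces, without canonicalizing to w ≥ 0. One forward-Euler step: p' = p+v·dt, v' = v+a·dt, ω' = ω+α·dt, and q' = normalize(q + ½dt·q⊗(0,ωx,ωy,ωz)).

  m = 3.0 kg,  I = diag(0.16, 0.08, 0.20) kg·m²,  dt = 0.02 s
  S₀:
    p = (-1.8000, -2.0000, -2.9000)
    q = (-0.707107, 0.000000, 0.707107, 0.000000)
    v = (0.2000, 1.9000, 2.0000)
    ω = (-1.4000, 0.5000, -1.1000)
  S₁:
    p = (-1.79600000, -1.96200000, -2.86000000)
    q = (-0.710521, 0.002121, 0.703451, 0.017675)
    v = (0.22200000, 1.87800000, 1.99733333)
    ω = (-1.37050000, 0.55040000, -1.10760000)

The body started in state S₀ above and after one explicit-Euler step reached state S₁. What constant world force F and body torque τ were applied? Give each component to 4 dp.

F = (3.3000, -3.3000, -0.4000)
τ = (0.1700, 0.1400, -0.0200)

Δω = ω₁−ω₀ = (0.02950000, 0.05040000, -0.00760000)
τ = I·(Δω/dt) + ω₀×(Iω₀) = (0.1700, 0.1400, -0.0200)
velocity change Δv = (0.02200000, -0.02200000, -0.00266667)
m·(v₁−v₀)/dt = (3.3000, -3.3000, -0.4000)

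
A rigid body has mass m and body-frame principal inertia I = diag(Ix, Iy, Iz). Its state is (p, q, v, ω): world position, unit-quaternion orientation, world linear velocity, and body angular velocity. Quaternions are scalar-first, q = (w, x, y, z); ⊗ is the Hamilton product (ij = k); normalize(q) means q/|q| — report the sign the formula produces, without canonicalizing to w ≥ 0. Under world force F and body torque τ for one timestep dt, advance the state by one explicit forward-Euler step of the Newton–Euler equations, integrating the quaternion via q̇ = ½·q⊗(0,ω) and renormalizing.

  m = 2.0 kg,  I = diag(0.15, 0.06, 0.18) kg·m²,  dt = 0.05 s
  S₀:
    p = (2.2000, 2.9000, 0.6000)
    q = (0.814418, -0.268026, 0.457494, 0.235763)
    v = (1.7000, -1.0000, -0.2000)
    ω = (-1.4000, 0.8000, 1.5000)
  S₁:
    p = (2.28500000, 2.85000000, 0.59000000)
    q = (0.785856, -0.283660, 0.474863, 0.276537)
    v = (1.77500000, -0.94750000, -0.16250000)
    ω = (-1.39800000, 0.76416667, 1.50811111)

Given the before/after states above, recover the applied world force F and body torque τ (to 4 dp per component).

F = (3.0000, 2.1000, 1.5000)
τ = (0.1500, 0.0200, 0.1300)

Δv = v₁−v₀ = (0.07500000, 0.05250000, 0.03750000)
F = m·Δv/dt = (3.0000, 2.1000, 1.5000)
ω₁ − ω₀ = (0.00200000, -0.03583333, 0.00811111)
gyro term ω₀×Iω₀ = (0.1440, 0.0630, 0.1008)
applied torque τ = (0.1500, 0.0200, 0.1300)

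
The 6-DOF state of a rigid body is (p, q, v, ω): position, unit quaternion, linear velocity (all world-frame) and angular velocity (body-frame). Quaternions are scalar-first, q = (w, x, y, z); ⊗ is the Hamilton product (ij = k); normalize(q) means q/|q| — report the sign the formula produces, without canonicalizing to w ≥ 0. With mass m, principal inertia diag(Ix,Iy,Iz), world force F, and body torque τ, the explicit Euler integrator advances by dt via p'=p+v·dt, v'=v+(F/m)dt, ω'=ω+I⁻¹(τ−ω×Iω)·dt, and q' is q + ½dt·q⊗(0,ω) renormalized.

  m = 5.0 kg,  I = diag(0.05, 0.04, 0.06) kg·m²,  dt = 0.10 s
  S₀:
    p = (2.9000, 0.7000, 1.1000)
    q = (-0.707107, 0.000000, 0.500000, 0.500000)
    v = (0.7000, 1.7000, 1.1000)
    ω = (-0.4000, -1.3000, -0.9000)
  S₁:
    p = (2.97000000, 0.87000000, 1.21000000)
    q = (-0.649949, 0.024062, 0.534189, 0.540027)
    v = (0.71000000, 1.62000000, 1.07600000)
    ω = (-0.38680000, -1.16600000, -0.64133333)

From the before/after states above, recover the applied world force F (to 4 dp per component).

F = (0.5000, -4.0000, -1.2000)

velocity change Δv = (0.01000000, -0.08000000, -0.02400000)
F = m·Δv/dt = (0.5000, -4.0000, -1.2000)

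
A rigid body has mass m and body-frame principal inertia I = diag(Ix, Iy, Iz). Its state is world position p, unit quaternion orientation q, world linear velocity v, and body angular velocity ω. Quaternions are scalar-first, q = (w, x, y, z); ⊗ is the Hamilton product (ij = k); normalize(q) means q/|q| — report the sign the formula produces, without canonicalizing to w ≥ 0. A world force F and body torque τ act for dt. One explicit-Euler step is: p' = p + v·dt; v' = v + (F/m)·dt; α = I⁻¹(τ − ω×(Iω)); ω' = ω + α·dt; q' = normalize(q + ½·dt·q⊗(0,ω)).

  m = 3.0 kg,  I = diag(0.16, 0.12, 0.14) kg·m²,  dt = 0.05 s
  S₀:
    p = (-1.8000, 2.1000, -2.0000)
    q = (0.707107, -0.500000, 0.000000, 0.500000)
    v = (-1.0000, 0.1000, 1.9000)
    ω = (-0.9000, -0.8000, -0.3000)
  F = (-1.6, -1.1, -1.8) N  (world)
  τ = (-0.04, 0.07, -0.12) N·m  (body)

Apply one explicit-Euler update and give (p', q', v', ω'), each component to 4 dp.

p' = (-1.8500, 2.1050, -1.9050)
q' = (0.6993, -0.5057, -0.0291, 0.5045)
v' = (-1.0267, 0.0817, 1.8700)
ω' = (-0.9140, -0.7731, -0.3326)

(τ − ω×Iω)/I = (-0.2800, 0.5383, -0.6514)
ω + α·dt = (-0.9140, -0.7731, -0.3326)
2q̇ = q⊗(0,ω) = (-0.3000000, -0.2363963, -1.1656856, 0.1878679)
q' = normalize(q + ½dt·q⊗(0,ω)) = (0.6993, -0.5057, -0.0291, 0.5045)
new position p' = (-1.8500, 2.1050, -1.9050)
new velocity v' = (-1.0267, 0.0817, 1.8700)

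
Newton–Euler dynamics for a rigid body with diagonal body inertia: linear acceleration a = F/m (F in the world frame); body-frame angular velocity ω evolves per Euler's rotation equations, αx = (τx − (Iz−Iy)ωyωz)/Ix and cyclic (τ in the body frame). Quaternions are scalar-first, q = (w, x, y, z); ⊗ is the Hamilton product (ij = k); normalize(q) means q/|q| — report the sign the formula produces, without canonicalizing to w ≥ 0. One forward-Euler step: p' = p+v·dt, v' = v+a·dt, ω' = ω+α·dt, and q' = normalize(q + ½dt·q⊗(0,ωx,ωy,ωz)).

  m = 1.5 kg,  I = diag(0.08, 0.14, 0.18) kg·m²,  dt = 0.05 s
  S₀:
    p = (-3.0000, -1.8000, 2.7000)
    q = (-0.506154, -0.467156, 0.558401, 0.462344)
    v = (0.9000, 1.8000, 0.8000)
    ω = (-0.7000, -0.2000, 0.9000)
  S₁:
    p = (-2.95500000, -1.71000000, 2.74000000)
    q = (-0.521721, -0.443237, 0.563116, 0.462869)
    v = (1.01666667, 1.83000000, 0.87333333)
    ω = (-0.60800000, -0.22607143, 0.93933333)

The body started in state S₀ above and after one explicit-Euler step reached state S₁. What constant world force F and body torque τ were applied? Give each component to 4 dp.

F = (3.5000, 0.9000, 2.2000)
τ = (0.1400, -0.0100, 0.1500)

velocity change Δv = (0.11666667, 0.03000000, 0.07333333)
m·(v₁−v₀)/dt = (3.5000, 0.9000, 2.2000)
ω₁ − ω₀ = (0.09200000, -0.02607143, 0.03933333)
gyro term ω₀×Iω₀ = (-0.0072, 0.0630, 0.0084)
I·α + gyro = (0.1400, -0.0100, 0.1500)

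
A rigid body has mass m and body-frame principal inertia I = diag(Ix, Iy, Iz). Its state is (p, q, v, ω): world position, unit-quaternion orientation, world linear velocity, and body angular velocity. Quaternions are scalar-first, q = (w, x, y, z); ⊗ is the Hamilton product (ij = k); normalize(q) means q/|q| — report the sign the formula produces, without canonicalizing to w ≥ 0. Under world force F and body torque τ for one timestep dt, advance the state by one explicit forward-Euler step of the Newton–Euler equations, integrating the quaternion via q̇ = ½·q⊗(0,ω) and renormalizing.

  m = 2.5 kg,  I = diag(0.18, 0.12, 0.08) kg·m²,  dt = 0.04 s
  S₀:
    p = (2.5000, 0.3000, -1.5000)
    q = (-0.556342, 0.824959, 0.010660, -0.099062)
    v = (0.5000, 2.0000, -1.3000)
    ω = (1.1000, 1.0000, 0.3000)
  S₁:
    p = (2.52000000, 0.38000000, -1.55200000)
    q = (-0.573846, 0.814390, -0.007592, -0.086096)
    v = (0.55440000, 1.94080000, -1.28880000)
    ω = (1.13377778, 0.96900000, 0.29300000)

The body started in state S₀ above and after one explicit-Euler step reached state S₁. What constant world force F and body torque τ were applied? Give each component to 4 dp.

Δω = ω₁−ω₀ = (0.03377778, -0.03100000, -0.00700000)
applied torque τ = (0.1400, -0.0600, -0.0800)
v₁ − v₀ = (0.05440000, -0.05920000, 0.01120000)
applied force F = (3.4000, -3.7000, 0.7000)

F = (3.4000, -3.7000, 0.7000)
τ = (0.1400, -0.0600, -0.0800)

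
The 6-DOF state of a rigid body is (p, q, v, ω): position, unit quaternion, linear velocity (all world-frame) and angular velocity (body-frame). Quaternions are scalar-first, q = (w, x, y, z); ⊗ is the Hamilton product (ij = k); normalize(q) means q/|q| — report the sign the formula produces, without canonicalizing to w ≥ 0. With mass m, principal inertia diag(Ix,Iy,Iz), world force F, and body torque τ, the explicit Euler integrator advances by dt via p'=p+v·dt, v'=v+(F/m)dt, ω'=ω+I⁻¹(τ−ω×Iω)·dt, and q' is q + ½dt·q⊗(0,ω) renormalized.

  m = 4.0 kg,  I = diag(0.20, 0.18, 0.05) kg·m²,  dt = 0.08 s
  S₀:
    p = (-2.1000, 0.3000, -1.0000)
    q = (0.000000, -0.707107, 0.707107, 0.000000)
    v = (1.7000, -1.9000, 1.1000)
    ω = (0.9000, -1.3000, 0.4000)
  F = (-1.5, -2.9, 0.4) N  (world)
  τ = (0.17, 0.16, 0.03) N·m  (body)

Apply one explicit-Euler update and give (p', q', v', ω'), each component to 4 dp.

p' = (-1.9640, 0.1480, -0.9120)
q' = (0.0621, -0.6943, 0.7169, 0.0113)
v' = (1.6700, -1.9580, 1.1080)
ω' = (0.9410, -1.2529, 0.4106)

(τ − ω×Iω)/I = (0.5120, 0.5889, 0.1320)
ω' = ω + α·dt = (0.9410, -1.2529, 0.4106)
q⊗(0,ω) = (1.5556354, 0.2828428, 0.2828428, 0.2828428)
q' = normalize(q + ½dt·q⊗(0,ω)) = (0.0621, -0.6943, 0.7169, 0.0113)
a = (-0.3750, -0.7250, 0.1000)
new position p' = (-1.9640, 0.1480, -0.9120)
new velocity v' = (1.6700, -1.9580, 1.1080)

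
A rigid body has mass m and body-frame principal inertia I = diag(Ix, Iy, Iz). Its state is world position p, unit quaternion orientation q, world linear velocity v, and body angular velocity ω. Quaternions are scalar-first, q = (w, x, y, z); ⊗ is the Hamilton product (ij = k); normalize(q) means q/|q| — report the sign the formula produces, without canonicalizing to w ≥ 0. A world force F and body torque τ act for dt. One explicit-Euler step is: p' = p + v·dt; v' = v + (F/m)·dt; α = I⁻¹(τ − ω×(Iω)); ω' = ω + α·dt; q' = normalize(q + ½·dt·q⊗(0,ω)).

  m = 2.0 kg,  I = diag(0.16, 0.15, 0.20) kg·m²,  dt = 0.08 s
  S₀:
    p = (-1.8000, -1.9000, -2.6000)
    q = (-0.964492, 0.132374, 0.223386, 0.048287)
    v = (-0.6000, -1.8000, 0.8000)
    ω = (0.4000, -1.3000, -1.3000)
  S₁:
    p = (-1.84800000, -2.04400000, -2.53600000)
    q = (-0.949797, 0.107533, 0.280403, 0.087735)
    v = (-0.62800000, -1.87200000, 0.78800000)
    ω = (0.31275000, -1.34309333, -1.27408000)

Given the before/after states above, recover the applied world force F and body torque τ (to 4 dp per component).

F = (-0.7000, -1.8000, -0.3000)
τ = (-0.0900, -0.0600, 0.0700)

Δv = v₁−v₀ = (-0.02800000, -0.07200000, -0.01200000)
F = m·Δv/dt = (-0.7000, -1.8000, -0.3000)
Δω = ω₁−ω₀ = (-0.08725000, -0.04309333, 0.02592000)
gyro term ω₀×Iω₀ = (0.0845, 0.0208, 0.0052)
applied torque τ = (-0.0900, -0.0600, 0.0700)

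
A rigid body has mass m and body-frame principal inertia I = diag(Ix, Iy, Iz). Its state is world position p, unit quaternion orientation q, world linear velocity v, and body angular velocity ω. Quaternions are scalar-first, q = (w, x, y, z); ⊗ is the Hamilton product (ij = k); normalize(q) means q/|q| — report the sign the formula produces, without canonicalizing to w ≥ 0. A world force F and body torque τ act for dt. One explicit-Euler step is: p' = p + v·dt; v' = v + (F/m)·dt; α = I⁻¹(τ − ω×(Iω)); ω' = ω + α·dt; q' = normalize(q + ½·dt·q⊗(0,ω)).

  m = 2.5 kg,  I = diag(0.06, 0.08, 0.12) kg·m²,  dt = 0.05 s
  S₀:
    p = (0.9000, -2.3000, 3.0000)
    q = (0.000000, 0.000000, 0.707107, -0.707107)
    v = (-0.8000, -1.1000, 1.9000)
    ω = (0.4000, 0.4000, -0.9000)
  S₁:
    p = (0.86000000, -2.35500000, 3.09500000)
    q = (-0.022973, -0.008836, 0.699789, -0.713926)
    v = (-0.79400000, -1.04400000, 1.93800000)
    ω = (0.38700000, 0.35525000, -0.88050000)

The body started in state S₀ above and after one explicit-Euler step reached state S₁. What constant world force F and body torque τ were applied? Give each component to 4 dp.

F = (0.3000, 2.8000, 1.9000)
τ = (-0.0300, -0.0500, 0.0500)

Δv = v₁−v₀ = (0.00600000, 0.05600000, 0.03800000)
m·(v₁−v₀)/dt = (0.3000, 2.8000, 1.9000)
ω₁ − ω₀ = (-0.01300000, -0.04475000, 0.01950000)
gyro term ω₀×Iω₀ = (-0.0144, 0.0216, 0.0032)
applied torque τ = (-0.0300, -0.0500, 0.0500)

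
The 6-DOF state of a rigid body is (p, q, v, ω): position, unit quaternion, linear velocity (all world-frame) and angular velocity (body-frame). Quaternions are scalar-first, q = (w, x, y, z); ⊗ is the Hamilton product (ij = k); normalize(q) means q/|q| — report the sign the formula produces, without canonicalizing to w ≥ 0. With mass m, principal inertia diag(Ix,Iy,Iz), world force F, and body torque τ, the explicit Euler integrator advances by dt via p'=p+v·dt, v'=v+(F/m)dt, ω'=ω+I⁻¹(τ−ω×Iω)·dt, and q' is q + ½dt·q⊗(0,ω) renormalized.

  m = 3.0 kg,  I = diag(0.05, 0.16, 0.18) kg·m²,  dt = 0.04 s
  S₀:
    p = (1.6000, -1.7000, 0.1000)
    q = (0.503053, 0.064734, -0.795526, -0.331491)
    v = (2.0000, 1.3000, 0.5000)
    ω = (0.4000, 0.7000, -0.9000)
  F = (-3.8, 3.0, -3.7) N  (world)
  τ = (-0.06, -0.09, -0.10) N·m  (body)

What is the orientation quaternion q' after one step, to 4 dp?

Hamilton product q⊗(0,ω) = (0.2326327, 1.1492383, 0.2778013, -0.0892235)
q' = normalize(q + ½dt·q⊗(0,ω)) = (0.5076, 0.0877, -0.7897, -0.3332)

q' = (0.5076, 0.0877, -0.7897, -0.3332)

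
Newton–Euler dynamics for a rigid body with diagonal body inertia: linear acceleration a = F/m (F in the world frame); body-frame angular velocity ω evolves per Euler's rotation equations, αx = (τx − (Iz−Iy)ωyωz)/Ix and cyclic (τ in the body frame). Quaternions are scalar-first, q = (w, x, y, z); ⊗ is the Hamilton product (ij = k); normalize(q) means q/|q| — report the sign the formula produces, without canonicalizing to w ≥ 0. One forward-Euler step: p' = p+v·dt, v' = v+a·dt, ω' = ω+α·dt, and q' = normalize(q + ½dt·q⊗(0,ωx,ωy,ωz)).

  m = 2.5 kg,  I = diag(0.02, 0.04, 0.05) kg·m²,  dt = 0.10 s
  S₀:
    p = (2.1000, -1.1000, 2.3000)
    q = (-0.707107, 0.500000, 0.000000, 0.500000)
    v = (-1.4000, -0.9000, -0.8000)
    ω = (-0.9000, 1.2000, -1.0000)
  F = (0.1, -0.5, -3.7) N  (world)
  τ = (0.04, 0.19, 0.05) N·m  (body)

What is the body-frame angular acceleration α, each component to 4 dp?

α = (2.6000, 5.4250, 1.4320)

precession coupling ω×(Iω) = (-0.0120, -0.0270, -0.0216)
α = I⁻¹(τ − ω×Iω) = (2.6000, 5.4250, 1.4320)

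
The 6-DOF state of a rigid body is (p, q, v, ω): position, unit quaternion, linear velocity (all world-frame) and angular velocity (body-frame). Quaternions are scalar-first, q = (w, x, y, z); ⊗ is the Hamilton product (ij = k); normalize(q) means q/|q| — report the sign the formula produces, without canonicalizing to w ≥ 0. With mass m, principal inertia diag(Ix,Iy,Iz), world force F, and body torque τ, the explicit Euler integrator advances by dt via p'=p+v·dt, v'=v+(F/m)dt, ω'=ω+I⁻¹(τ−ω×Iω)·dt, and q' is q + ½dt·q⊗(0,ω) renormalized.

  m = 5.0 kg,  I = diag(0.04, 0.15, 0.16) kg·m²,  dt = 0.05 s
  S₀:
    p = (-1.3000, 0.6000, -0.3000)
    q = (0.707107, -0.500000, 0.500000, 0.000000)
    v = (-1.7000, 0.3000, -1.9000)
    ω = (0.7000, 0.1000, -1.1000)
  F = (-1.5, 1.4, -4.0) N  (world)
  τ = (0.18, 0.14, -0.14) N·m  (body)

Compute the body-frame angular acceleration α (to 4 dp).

α = (4.5275, 0.3173, -0.9231)

precession coupling ω×(Iω) = (-0.0011, 0.0924, 0.0077)
α = I⁻¹(τ − ω×Iω) = (4.5275, 0.3173, -0.9231)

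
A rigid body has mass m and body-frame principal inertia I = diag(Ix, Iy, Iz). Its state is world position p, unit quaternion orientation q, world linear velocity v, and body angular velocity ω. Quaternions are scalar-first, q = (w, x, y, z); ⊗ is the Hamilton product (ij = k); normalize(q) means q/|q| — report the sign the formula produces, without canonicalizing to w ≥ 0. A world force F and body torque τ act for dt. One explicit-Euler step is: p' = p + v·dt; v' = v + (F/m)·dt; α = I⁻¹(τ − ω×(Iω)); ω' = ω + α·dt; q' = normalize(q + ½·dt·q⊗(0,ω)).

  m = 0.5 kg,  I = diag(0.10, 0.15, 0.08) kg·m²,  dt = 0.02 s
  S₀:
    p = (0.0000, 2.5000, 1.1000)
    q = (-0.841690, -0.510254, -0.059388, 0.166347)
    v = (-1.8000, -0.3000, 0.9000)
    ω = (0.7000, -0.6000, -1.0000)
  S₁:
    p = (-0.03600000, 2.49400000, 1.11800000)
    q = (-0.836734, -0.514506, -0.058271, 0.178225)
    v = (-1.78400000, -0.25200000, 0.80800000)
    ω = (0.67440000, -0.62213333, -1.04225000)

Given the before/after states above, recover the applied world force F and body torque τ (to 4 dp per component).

F = (0.4000, 1.2000, -2.3000)
τ = (-0.1700, -0.1800, -0.1900)

ω₁ − ω₀ = (-0.02560000, -0.02213333, -0.04225000)
ω₀×(Iω₀) = (-0.0420, -0.0140, -0.0210)
applied torque τ = (-0.1700, -0.1800, -0.1900)
Δv = v₁−v₀ = (0.01600000, 0.04800000, -0.09200000)
F = m·Δv/dt = (0.4000, 1.2000, -2.3000)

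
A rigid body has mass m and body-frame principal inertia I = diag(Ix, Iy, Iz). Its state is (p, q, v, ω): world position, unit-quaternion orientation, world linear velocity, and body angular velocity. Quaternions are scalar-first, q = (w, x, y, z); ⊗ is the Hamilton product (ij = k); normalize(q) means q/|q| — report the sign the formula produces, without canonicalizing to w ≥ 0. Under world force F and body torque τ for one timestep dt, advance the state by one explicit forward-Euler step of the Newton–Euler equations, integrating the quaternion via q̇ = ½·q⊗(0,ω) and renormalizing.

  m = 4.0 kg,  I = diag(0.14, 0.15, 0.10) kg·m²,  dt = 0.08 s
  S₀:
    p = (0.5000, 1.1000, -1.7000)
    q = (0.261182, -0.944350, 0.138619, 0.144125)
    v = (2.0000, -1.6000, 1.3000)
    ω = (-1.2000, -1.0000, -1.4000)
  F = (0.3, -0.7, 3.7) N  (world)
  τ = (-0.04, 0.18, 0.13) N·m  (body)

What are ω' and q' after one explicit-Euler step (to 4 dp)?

gyro term ω×Iω = (-0.0700, 0.0672, 0.0120)
(τ − ω×Iω)/I = (0.2143, 0.7520, 1.1800)
new body rate ω' = (-1.1829, -0.9398, -1.3056)
Hamilton product q⊗(0,ω) = (-0.7928260, -0.3633600, -1.7562220, 0.7450380)
q' = normalize(q + ½dt·q⊗(0,ω)) = (0.2287, -0.9555, 0.0681, 0.1733)

ω' = (-1.1829, -0.9398, -1.3056)
q' = (0.2287, -0.9555, 0.0681, 0.1733)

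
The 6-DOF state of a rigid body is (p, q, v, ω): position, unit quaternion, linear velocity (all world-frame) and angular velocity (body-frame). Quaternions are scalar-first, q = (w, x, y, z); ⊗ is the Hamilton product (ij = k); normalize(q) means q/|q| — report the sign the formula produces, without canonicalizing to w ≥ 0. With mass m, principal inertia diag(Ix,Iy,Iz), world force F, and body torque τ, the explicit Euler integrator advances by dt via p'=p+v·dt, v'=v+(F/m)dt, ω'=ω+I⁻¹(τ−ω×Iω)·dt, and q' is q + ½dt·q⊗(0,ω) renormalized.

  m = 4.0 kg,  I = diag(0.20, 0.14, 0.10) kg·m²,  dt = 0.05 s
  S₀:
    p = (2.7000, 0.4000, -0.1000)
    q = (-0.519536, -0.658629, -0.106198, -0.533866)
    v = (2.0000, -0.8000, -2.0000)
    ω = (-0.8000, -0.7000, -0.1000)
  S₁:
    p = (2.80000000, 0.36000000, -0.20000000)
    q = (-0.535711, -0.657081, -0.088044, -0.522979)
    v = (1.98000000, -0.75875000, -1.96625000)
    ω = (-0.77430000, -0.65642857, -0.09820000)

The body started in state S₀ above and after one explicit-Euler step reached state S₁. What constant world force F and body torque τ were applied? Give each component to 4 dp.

rate change Δω = (0.02570000, 0.04357143, 0.00180000)
gyro term ω₀×Iω₀ = (-0.0028, 0.0080, -0.0336)
τ = I·(Δω/dt) + ω₀×(Iω₀) = (0.1000, 0.1300, -0.0300)
Δv = v₁−v₀ = (-0.02000000, 0.04125000, 0.03375000)
m·(v₁−v₀)/dt = (-1.6000, 3.3000, 2.7000)

F = (-1.6000, 3.3000, 2.7000)
τ = (0.1000, 0.1300, -0.0300)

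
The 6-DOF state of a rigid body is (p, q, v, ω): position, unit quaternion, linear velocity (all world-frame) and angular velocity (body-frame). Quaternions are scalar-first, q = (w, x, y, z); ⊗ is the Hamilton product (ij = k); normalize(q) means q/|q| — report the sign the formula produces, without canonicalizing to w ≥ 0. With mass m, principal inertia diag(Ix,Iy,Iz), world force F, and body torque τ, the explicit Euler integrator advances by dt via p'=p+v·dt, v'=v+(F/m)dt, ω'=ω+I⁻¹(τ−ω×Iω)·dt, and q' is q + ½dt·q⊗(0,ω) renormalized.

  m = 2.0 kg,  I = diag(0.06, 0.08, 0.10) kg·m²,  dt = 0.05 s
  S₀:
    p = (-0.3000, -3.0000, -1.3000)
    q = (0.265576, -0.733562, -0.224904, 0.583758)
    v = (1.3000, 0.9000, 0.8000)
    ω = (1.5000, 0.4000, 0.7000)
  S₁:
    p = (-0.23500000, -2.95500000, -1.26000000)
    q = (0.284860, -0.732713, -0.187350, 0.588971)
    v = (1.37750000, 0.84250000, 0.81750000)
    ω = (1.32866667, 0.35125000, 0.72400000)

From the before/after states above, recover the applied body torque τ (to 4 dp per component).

rate change Δω = (-0.17133333, -0.04875000, 0.02400000)
ω₀×(Iω₀) = (0.0056, -0.0420, 0.0120)
applied torque τ = (-0.2000, -0.1200, 0.0600)

τ = (-0.2000, -0.1200, 0.0600)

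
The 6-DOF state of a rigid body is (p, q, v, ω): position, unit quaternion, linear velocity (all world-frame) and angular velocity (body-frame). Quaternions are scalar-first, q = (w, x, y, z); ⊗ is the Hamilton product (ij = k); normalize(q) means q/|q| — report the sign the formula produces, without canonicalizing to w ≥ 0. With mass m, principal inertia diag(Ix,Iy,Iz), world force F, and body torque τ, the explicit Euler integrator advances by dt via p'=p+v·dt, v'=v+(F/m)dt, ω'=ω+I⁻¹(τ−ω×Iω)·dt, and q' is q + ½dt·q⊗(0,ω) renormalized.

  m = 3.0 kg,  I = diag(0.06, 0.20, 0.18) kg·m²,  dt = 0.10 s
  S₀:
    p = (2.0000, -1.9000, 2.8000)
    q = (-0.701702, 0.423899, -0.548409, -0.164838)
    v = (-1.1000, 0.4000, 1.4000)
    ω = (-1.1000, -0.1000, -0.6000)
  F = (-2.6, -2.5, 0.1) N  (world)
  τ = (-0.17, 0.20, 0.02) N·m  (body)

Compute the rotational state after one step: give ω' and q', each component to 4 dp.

α = I⁻¹(τ − ω×Iω) = (-2.8133, 1.3960, 0.0256)
new body rate ω' = (-1.3813, 0.0396, -0.5974)
Hamilton product q⊗(0,ω) = (0.3125452, 1.0844338, 0.5058314, -0.2246186)
q + ½dt·q⊗(0,ω), renormalized = (-0.6847, 0.4772, -0.5221, -0.1757)

ω' = (-1.3813, 0.0396, -0.5974)
q' = (-0.6847, 0.4772, -0.5221, -0.1757)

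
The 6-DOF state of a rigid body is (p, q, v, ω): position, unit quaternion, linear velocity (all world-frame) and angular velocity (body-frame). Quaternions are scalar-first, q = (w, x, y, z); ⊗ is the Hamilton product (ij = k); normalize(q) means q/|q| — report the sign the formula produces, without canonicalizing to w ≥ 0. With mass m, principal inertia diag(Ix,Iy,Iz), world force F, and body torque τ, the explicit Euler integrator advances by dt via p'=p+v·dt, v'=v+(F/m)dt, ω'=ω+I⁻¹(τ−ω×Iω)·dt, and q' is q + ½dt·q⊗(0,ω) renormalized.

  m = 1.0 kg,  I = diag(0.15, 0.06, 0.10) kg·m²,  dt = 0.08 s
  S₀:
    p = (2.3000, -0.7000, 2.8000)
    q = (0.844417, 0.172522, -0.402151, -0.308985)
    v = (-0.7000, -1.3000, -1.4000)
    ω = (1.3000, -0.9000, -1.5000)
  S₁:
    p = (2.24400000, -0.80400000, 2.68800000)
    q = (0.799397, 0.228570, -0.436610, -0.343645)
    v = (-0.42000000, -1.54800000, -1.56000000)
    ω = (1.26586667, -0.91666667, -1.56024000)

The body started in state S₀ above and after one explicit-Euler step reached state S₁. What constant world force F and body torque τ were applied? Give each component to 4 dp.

rate change Δω = (-0.03413333, -0.01666667, -0.06024000)
τ = I·(Δω/dt) + ω₀×(Iω₀) = (-0.0100, -0.1100, 0.0300)
velocity change Δv = (0.28000000, -0.24800000, -0.16000000)
applied force F = (3.5000, -3.1000, -2.0000)

F = (3.5000, -3.1000, -2.0000)
τ = (-0.0100, -0.1100, 0.0300)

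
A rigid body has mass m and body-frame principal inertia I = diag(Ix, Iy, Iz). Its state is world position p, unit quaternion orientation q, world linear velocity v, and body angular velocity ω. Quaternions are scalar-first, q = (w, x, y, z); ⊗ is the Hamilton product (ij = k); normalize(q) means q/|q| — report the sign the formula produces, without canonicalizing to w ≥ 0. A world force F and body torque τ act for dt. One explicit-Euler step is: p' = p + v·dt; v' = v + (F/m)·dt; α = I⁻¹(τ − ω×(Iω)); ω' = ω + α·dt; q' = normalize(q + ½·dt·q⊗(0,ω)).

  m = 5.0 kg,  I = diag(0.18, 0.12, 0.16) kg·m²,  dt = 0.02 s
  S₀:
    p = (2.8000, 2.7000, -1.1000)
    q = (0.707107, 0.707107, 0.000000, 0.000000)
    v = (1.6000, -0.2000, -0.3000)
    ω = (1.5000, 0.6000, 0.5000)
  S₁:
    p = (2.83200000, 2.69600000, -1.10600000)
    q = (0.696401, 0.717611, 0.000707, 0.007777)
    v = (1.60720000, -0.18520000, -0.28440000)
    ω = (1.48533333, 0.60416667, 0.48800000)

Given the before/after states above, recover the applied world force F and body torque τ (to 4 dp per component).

Δω = ω₁−ω₀ = (-0.01466667, 0.00416667, -0.01200000)
precession coupling = (0.0120, 0.0150, -0.0540)
I·α + gyro = (-0.1200, 0.0400, -0.1500)
v₁ − v₀ = (0.00720000, 0.01480000, 0.01560000)
applied force F = (1.8000, 3.7000, 3.9000)

F = (1.8000, 3.7000, 3.9000)
τ = (-0.1200, 0.0400, -0.1500)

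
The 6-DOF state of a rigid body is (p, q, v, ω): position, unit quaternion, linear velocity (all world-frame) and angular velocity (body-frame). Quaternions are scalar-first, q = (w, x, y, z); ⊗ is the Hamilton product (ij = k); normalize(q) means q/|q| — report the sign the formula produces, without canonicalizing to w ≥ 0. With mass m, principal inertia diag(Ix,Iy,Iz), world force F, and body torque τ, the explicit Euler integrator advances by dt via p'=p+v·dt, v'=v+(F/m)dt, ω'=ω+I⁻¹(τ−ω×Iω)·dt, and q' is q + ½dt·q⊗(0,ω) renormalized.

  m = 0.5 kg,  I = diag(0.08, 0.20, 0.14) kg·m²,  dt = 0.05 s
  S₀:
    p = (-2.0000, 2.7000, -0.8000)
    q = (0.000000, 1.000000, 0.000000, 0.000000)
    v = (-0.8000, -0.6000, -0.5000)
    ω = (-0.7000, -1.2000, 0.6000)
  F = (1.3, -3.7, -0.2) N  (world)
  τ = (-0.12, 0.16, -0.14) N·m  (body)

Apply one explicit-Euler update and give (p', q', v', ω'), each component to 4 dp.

p' = p + v·dt = (-2.0400, 2.6700, -0.8250)
v' = v + a·dt = (-0.6700, -0.9700, -0.5200)
precession coupling ω×(Iω) = (0.0432, 0.0252, 0.1008)
(τ − ω×Iω)/I = (-2.0400, 0.6740, -1.7200)
new body rate ω' = (-0.8020, -1.1663, 0.5140)
Hamilton product q⊗(0,ω) = (0.7000000, 0.0000000, -0.6000000, -1.2000000)
updated quaternion q' = (0.0175, 0.9993, -0.0150, -0.0300)

p' = (-2.0400, 2.6700, -0.8250)
q' = (0.0175, 0.9993, -0.0150, -0.0300)
v' = (-0.6700, -0.9700, -0.5200)
ω' = (-0.8020, -1.1663, 0.5140)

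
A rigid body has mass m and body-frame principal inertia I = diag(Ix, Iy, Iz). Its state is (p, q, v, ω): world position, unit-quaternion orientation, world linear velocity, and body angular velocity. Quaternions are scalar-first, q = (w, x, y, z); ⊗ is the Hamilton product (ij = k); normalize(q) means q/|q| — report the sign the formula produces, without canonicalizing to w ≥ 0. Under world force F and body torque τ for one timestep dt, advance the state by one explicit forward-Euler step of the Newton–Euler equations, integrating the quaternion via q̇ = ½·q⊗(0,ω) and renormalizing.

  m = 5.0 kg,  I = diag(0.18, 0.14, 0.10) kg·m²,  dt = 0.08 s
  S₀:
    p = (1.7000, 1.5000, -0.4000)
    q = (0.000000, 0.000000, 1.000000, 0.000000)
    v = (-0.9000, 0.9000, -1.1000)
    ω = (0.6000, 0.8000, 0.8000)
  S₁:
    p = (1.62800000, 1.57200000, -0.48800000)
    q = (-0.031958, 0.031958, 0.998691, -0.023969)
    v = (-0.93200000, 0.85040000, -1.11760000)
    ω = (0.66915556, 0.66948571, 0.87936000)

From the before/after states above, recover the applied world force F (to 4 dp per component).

v₁ − v₀ = (-0.03200000, -0.04960000, -0.01760000)
F = m·Δv/dt = (-2.0000, -3.1000, -1.1000)

F = (-2.0000, -3.1000, -1.1000)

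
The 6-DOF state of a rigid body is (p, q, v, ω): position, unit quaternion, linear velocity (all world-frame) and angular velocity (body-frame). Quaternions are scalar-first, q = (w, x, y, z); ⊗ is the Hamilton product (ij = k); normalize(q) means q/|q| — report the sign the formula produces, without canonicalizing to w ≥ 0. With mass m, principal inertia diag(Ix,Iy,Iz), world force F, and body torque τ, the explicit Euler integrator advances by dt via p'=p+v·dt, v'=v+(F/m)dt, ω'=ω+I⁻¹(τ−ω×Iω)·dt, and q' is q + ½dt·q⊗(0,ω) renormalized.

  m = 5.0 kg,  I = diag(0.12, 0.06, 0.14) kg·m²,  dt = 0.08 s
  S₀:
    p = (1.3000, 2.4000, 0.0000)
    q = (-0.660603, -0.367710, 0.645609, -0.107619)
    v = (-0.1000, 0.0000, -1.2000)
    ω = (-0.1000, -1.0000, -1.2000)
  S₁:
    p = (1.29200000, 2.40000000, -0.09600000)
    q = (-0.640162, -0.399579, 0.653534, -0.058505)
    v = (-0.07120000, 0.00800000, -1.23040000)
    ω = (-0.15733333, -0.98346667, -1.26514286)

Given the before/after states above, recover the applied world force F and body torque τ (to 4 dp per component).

F = (1.8000, 0.5000, -1.9000)
τ = (0.0100, 0.0100, -0.1200)

Δω = ω₁−ω₀ = (-0.05733333, 0.01653333, -0.06514286)
I·α + gyro = (0.0100, 0.0100, -0.1200)
velocity change Δv = (0.02880000, 0.00800000, -0.03040000)
m·(v₁−v₀)/dt = (1.8000, 0.5000, -1.9000)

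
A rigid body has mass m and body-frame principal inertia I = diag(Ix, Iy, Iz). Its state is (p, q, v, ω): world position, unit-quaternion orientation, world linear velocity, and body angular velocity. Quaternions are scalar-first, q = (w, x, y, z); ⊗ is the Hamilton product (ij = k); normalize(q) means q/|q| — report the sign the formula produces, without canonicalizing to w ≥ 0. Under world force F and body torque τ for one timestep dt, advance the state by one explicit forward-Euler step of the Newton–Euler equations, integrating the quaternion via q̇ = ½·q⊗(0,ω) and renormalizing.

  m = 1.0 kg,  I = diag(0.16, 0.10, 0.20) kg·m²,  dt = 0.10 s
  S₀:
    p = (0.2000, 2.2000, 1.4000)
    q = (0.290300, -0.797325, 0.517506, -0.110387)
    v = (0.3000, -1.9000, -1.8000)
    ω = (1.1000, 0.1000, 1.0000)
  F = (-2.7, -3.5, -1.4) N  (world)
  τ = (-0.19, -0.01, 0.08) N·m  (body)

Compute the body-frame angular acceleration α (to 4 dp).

precession coupling ω×(Iω) = (0.0100, -0.0440, -0.0066)
angular accel α = (-1.2500, 0.3400, 0.4330)

α = (-1.2500, 0.3400, 0.4330)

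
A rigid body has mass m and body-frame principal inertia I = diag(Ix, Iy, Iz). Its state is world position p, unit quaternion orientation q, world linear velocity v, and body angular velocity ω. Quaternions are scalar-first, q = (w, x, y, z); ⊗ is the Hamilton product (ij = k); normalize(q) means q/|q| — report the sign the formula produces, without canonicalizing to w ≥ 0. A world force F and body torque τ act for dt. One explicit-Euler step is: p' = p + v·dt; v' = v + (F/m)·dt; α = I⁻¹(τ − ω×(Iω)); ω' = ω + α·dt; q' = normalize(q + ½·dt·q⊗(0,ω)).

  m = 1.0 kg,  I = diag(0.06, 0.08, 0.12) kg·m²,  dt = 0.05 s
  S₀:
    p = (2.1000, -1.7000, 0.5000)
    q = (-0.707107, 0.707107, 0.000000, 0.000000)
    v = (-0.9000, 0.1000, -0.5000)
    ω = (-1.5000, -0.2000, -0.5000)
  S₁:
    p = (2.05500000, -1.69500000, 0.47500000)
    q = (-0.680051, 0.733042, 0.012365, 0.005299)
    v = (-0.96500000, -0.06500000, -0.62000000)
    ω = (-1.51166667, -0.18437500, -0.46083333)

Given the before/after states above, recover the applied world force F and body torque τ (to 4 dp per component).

velocity change Δv = (-0.06500000, -0.16500000, -0.12000000)
F = m·Δv/dt = (-1.3000, -3.3000, -2.4000)
rate change Δω = (-0.01166667, 0.01562500, 0.03916667)
ω₀×(Iω₀) = (0.0040, -0.0450, 0.0060)
τ = I·(Δω/dt) + ω₀×(Iω₀) = (-0.0100, -0.0200, 0.1000)

F = (-1.3000, -3.3000, -2.4000)
τ = (-0.0100, -0.0200, 0.1000)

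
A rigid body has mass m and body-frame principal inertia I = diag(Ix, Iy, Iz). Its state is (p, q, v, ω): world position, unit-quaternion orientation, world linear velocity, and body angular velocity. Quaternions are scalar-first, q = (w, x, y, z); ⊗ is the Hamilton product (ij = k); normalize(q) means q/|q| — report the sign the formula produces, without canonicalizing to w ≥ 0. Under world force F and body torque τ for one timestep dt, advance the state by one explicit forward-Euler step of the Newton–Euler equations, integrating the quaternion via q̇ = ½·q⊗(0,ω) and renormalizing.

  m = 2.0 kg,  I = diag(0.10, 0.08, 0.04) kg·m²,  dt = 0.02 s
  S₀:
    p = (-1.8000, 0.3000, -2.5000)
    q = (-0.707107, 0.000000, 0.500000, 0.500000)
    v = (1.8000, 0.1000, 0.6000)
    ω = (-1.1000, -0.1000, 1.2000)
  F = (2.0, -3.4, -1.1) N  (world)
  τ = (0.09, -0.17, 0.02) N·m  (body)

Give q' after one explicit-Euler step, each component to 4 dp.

q⊗(0,ω) = (-0.5500000, 1.4278177, -0.4792893, -0.2985284)
q + ½dt·q⊗(0,ω), renormalized = (-0.7125, 0.0143, 0.4951, 0.4969)

q' = (-0.7125, 0.0143, 0.4951, 0.4969)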